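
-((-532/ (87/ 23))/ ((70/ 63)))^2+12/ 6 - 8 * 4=-16052.32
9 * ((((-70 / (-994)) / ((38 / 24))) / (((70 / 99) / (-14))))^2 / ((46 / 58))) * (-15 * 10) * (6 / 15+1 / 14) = -182338588080 / 292987961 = -622.34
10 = 10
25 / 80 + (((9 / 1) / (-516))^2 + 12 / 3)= 63795 / 14792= 4.31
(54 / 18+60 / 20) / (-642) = -1 / 107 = -0.01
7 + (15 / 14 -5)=43 / 14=3.07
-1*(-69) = 69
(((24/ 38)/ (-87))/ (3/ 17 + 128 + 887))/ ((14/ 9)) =-153/ 33282053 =-0.00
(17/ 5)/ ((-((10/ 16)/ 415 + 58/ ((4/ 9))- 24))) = -11288/ 353585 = -0.03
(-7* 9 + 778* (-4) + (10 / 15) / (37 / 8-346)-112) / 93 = -26930407 / 761949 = -35.34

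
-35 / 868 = -5 / 124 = -0.04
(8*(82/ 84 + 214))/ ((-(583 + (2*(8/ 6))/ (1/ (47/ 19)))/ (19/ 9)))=-13037876/ 2117241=-6.16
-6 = -6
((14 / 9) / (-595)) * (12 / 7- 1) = -2 / 1071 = -0.00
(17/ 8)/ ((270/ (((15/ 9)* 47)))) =799/ 1296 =0.62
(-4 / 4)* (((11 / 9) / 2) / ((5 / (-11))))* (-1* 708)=-14278 / 15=-951.87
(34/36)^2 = 289/324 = 0.89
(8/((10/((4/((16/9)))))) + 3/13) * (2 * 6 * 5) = 121.85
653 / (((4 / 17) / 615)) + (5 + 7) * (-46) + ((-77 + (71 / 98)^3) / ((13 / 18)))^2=380354496155111349 / 221460595216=1717481.59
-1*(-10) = 10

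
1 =1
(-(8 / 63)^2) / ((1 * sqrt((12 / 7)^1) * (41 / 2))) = -64 * sqrt(21) / 488187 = -0.00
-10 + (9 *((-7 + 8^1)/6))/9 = -59/6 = -9.83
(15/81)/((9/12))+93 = 7553/81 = 93.25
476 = 476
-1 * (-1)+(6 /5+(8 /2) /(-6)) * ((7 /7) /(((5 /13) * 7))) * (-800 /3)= -3265 /63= -51.83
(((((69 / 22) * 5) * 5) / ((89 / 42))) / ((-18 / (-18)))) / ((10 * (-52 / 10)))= -36225 / 50908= -0.71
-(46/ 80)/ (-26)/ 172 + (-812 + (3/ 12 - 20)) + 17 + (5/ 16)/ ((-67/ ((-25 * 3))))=-9760552119/ 11984960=-814.40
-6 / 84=-1 / 14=-0.07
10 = 10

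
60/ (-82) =-30/ 41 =-0.73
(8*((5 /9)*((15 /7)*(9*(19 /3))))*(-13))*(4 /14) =-98800 /49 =-2016.33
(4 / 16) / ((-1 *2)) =-1 / 8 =-0.12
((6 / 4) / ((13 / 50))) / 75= 1 / 13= 0.08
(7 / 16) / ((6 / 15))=35 / 32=1.09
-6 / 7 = -0.86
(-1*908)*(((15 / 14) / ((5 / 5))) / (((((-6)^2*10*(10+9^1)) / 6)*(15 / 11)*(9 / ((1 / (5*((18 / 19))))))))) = -2497 / 170100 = -0.01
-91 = -91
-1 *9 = -9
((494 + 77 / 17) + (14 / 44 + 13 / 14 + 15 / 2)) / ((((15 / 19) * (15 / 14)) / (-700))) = -78502452 / 187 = -419799.21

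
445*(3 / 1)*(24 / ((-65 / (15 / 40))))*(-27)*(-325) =-1622025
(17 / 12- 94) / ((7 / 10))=-5555 / 42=-132.26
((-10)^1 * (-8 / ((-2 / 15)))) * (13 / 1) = -7800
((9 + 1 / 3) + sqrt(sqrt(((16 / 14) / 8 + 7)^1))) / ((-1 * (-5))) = 2^(1 / 4) * sqrt(5) * 7^(3 / 4) / 35 + 28 / 15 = 2.19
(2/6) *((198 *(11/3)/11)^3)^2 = 27551316672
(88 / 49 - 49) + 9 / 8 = -18063 / 392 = -46.08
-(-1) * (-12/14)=-6/7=-0.86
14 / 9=1.56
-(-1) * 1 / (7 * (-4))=-0.04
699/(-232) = -699/232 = -3.01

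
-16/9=-1.78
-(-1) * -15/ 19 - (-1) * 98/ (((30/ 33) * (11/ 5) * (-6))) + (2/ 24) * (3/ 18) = -12233/ 1368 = -8.94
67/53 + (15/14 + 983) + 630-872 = 551555/742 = 743.34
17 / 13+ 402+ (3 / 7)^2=257024 / 637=403.49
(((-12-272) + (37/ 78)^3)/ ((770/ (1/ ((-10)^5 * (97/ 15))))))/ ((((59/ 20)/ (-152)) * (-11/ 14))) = 46540367/ 1244769669000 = 0.00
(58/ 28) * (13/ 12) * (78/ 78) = 2.24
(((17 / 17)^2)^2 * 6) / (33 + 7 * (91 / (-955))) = 2865 / 15439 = 0.19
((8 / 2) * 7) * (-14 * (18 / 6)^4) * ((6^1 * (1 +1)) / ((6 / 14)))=-889056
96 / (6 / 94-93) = -94 / 91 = -1.03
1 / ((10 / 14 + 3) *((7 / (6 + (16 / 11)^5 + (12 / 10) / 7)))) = 0.49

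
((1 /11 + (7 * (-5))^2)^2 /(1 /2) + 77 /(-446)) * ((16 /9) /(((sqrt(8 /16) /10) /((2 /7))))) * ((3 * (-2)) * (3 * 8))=-414693090496000 * sqrt(2) /188881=-3104942227.13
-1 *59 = -59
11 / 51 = 0.22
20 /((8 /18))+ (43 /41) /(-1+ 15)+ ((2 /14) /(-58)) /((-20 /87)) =517583 /11480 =45.09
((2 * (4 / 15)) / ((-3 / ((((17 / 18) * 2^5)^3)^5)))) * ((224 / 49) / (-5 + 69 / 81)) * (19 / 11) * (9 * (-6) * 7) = -2006490647551755593143321465141847916544 / 978618343906665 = -2050330100641484759544518.00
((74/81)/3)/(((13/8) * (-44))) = -148/34749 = -0.00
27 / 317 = 0.09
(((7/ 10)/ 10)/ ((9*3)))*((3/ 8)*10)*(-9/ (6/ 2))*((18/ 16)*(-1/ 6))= 7/ 1280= 0.01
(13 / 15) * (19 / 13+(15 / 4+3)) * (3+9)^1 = 427 / 5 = 85.40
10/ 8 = 1.25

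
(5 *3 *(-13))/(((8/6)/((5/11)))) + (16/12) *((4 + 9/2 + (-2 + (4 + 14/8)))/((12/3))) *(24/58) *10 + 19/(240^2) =-911009939/18374400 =-49.58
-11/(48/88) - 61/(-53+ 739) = -20843/1029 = -20.26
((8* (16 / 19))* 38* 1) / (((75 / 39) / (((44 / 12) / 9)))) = 36608 / 675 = 54.23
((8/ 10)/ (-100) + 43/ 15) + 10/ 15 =1322/ 375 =3.53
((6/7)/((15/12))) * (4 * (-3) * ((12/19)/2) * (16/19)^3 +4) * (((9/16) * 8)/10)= 12224088/22806175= 0.54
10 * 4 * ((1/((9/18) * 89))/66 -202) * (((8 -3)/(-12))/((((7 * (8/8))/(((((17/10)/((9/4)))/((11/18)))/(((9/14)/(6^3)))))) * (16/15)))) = 2017128200/10769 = 187308.78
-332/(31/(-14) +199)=-4648/2755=-1.69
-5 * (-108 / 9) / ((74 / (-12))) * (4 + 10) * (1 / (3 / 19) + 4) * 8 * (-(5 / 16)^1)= 130200 / 37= 3518.92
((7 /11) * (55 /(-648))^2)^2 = 3705625 /176319369216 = 0.00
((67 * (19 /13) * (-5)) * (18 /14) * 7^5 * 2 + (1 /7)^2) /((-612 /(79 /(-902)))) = -1064844627443 /351639288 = -3028.23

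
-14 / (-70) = 1 / 5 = 0.20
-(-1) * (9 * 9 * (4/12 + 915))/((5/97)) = 7191774/5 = 1438354.80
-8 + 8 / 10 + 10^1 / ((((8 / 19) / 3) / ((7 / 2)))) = 9687 / 40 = 242.18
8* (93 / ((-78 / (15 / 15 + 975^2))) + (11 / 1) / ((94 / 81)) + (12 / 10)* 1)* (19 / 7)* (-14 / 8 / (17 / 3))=394738974291 / 51935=7600634.91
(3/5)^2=9/25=0.36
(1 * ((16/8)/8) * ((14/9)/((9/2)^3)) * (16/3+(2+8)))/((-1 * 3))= -1288/59049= -0.02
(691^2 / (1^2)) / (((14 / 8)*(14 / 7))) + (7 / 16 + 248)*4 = 137416.89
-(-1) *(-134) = -134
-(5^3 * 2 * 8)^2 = -4000000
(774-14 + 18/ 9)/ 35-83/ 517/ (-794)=312802381/ 14367430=21.77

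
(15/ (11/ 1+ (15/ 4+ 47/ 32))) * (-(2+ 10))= -1920/ 173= -11.10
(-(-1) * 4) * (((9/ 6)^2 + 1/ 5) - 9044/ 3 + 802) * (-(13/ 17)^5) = 49238278609/ 21297855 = 2311.89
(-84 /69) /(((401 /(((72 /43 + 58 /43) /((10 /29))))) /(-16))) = 168896 /396589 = 0.43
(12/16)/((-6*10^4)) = -1/80000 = -0.00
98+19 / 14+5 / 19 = 26499 / 266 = 99.62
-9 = -9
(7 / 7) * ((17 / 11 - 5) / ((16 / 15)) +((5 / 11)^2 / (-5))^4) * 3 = -16661516205 / 1714871048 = -9.72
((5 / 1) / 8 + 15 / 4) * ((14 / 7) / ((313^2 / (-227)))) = -7945 / 391876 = -0.02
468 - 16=452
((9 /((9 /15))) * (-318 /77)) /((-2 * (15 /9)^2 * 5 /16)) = 68688 /1925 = 35.68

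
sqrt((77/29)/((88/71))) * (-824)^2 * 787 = 133588528 * sqrt(28826)/29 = 782101930.13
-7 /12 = -0.58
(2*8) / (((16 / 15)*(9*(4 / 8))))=10 / 3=3.33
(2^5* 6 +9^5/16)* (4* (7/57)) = 144949/76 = 1907.22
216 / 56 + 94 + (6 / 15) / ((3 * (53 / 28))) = 544967 / 5565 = 97.93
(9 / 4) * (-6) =-27 / 2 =-13.50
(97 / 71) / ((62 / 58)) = 2813 / 2201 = 1.28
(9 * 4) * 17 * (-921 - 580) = -918612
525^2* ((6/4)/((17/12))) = 4961250/17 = 291838.24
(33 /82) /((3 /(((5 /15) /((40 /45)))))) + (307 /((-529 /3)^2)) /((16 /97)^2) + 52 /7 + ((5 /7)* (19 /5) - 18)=-153051161915 /20560477952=-7.44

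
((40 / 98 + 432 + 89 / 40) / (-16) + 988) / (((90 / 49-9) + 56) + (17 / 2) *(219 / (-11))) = -331449789 / 41529920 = -7.98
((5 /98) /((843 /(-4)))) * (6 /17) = -20 /234073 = -0.00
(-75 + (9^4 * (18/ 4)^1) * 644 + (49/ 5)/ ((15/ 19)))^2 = 2033557727733166336/ 5625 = 361521373819229.57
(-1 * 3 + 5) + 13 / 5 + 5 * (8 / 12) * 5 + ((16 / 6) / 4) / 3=967 / 45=21.49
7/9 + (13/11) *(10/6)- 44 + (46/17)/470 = -16313303/395505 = -41.25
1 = 1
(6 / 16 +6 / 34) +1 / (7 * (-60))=7841 / 14280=0.55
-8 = -8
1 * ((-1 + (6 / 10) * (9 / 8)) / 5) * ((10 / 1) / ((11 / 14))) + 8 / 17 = -667 / 1870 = -0.36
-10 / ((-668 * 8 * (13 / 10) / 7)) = 175 / 17368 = 0.01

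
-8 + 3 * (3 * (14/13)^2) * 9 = 14524/169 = 85.94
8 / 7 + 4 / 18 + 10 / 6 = 191 / 63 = 3.03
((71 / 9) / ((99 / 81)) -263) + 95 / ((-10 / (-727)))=146299 / 22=6649.95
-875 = -875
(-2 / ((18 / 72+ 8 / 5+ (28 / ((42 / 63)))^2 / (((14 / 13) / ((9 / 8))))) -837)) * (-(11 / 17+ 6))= 565 / 42823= 0.01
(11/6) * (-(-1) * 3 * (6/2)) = 33/2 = 16.50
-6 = -6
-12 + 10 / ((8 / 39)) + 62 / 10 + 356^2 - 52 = 2534539 / 20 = 126726.95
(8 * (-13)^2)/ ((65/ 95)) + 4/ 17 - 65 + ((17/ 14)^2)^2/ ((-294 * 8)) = 2935704430255/ 1536025344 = 1911.23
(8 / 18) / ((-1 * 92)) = -1 / 207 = -0.00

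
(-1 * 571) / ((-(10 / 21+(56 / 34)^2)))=3465399 / 19354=179.05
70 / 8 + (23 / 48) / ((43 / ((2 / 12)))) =108383 / 12384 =8.75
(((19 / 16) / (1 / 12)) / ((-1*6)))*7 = -133 / 8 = -16.62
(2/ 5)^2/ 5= 4/ 125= 0.03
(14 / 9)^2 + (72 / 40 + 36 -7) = 33.22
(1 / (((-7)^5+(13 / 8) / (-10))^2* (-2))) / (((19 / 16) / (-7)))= 358400 / 34349654494251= 0.00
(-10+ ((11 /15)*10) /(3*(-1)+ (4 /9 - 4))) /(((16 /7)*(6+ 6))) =-287 /708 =-0.41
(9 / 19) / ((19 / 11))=99 / 361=0.27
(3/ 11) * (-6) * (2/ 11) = -36/ 121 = -0.30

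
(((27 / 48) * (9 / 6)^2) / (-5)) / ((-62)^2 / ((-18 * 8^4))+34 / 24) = -23328 / 125755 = -0.19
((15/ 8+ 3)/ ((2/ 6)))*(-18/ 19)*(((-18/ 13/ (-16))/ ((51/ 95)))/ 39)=-405/ 7072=-0.06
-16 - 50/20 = -37/2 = -18.50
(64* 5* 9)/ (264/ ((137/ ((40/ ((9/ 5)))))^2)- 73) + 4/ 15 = -21758266804/ 502105485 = -43.33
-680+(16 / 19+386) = -5570 / 19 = -293.16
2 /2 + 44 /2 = 23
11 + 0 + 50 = 61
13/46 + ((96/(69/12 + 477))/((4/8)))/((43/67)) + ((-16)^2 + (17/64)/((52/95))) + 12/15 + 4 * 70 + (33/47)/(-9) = 2411136075066353/4480752956160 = 538.11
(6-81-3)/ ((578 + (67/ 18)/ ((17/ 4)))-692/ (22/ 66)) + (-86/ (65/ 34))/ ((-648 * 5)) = 1530323/ 23192325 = 0.07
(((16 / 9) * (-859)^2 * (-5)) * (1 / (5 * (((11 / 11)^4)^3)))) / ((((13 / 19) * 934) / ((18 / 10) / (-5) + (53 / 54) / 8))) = 35932591057 / 73762650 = 487.14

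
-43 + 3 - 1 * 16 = -56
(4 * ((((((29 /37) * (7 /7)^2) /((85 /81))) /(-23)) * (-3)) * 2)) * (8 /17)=451008 /1229695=0.37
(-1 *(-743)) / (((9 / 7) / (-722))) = -3755122 / 9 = -417235.78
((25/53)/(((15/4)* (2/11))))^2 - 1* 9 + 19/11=-6.79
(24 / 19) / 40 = 3 / 95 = 0.03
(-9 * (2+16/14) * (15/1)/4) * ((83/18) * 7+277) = -918555/28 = -32805.54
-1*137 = -137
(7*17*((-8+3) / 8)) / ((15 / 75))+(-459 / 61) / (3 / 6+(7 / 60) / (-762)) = -4315132015 / 11152264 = -386.93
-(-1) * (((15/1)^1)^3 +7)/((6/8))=13528/3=4509.33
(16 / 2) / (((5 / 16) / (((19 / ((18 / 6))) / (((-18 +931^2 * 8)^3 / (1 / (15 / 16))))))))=4864 / 9376854904144410271875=0.00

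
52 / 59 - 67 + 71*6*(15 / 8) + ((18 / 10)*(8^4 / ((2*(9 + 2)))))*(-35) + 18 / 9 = -28542561 / 2596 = -10994.82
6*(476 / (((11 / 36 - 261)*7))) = -14688 / 9385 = -1.57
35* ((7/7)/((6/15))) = 175/2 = 87.50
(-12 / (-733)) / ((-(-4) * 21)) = 1 / 5131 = 0.00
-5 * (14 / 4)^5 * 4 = -84035 / 8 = -10504.38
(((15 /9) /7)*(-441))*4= -420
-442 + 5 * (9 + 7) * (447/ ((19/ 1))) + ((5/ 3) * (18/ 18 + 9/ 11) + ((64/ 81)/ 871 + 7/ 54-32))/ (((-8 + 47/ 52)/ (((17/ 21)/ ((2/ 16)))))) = 12888773227546/ 8789249007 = 1466.42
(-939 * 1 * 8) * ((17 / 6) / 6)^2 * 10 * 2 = -904570 / 27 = -33502.59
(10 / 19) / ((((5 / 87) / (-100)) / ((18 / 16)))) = -19575 / 19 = -1030.26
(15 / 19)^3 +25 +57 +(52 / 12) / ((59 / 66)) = 35344641 / 404681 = 87.34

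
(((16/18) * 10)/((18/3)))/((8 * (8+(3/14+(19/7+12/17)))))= 1190/74763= 0.02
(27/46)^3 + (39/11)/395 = 89318739/422924920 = 0.21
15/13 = 1.15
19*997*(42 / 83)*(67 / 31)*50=2665280100 / 2573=1035864.79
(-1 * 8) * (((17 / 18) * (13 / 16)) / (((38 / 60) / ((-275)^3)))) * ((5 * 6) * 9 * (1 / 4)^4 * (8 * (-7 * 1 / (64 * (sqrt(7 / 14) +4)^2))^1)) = -238882784765625 / 18697216 +7238872265625 * sqrt(2) / 2337152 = -8396132.03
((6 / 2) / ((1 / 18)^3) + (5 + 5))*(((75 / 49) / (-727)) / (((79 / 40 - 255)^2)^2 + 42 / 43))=-144529536000000 / 16072840908138266088109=-0.00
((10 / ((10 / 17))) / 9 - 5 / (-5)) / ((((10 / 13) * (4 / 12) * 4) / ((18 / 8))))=507 / 80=6.34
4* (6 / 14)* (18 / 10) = 108 / 35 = 3.09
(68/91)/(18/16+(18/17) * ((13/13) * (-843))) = -9248/11032749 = -0.00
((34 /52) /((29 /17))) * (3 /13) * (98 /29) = 42483 /142129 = 0.30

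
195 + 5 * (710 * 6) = 21495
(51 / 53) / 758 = 51 / 40174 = 0.00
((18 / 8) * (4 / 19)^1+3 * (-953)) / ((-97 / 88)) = 2593.30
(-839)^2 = 703921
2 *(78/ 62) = 2.52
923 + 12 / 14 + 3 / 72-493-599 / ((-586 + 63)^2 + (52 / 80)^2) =7920387116879 / 18381177192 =430.90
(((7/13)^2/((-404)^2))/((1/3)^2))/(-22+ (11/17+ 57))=2499/5571867808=0.00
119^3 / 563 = 1685159 / 563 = 2993.18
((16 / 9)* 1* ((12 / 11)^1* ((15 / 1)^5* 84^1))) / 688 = 85050000 / 473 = 179809.73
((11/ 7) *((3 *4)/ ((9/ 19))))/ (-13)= -836/ 273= -3.06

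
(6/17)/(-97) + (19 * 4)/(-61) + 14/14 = -25101/100589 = -0.25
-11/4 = -2.75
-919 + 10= -909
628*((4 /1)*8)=20096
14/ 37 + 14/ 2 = 273/ 37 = 7.38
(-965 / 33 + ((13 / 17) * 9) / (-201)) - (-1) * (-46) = -2829424 / 37587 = -75.28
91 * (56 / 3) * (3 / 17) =5096 / 17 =299.76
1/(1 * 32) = 1/32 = 0.03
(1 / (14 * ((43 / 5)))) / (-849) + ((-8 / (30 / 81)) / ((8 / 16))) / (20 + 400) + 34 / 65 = 69799759 / 166106850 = 0.42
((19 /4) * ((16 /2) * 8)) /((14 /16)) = 2432 /7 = 347.43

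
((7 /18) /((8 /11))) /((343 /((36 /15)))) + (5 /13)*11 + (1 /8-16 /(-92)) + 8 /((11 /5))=157998133 /19339320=8.17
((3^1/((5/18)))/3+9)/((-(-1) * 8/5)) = 63/8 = 7.88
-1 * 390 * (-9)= 3510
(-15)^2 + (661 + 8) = 894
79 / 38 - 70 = -2581 / 38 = -67.92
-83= -83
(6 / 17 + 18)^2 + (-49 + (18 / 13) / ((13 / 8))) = 14099543 / 48841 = 288.68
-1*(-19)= 19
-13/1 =-13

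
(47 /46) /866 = 47 /39836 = 0.00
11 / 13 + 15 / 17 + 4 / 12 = 1367 / 663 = 2.06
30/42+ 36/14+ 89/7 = 16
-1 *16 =-16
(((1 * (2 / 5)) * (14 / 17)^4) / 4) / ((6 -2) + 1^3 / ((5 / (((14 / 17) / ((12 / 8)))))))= 7203 / 643603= 0.01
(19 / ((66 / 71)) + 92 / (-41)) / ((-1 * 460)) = -49237 / 1244760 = -0.04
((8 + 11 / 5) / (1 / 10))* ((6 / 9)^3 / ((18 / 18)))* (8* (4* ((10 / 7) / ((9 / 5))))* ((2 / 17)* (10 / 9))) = 512000 / 5103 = 100.33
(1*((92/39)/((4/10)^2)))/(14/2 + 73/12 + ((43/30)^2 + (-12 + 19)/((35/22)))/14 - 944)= -2415000/152408633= -0.02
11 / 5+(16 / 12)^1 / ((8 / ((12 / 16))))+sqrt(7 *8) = 9.81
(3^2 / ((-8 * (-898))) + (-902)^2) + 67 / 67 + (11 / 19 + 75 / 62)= 3442676244125 / 4231376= 813606.79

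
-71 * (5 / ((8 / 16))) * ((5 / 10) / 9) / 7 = -355 / 63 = -5.63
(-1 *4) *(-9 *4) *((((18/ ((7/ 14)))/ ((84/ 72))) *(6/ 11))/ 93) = 62208/ 2387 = 26.06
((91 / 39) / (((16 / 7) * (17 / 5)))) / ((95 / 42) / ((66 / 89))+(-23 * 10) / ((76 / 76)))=-0.00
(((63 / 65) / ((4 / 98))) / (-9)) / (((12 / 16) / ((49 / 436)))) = -16807 / 42510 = -0.40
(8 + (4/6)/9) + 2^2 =326/27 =12.07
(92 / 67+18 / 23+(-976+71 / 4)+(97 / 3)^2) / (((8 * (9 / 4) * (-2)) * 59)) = -4956791 / 117831024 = -0.04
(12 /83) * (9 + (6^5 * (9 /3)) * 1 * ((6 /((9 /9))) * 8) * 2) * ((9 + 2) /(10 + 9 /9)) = 26873964 /83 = 323782.70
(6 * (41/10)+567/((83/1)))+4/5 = 13376/415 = 32.23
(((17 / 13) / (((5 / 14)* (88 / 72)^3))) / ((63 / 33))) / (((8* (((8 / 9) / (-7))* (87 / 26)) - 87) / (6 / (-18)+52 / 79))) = -404838 / 107230255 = -0.00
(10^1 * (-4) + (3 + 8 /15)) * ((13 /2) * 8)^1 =-28444 /15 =-1896.27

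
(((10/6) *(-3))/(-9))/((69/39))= 0.31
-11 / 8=-1.38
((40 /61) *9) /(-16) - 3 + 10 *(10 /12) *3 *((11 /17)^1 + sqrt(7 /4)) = 26563 /2074 + 25 *sqrt(7) /2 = 45.88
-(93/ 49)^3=-804357/ 117649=-6.84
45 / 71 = 0.63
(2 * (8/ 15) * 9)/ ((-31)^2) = 48/ 4805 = 0.01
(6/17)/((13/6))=36/221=0.16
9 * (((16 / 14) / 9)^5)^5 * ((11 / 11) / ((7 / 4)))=151115727451828646838272 / 748805915988239522747489979989694308420426289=0.00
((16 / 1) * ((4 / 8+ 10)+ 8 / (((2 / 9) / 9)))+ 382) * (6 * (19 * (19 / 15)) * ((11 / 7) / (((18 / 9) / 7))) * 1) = 22769714 / 5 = 4553942.80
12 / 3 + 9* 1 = 13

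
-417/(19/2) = -834/19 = -43.89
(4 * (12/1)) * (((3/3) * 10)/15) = 32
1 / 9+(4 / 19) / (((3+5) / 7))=101 / 342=0.30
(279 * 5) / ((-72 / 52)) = -2015 / 2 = -1007.50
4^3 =64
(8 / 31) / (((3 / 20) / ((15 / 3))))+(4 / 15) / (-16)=5323 / 620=8.59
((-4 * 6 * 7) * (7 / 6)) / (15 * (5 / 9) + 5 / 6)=-1176 / 55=-21.38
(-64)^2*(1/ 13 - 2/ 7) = -77824/ 91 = -855.21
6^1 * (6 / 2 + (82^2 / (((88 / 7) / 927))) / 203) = 4680603 / 319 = 14672.74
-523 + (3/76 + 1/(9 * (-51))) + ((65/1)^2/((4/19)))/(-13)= -36047603/17442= -2066.71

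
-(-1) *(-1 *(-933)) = 933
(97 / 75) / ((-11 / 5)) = -97 / 165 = -0.59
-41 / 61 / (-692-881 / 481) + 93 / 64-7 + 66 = 78765253741 / 1302893632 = 60.45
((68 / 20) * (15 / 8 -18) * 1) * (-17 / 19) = 37281 / 760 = 49.05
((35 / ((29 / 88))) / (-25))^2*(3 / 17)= 3.18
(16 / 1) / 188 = 4 / 47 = 0.09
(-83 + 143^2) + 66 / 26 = 264791 / 13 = 20368.54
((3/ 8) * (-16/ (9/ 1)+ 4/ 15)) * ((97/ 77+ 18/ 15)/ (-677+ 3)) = 16099/ 7784700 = 0.00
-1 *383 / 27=-383 / 27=-14.19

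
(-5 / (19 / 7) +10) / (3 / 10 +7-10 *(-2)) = 1550 / 5187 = 0.30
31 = 31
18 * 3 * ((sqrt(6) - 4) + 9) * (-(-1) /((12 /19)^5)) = 2476099 * sqrt(6) /4608 + 12380495 /4608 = 4002.97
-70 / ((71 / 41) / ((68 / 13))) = -195160 / 923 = -211.44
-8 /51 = -0.16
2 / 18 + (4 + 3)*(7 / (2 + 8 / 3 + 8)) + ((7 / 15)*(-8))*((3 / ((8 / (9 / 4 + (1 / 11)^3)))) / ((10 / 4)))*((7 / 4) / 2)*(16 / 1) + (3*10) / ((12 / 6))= 1.33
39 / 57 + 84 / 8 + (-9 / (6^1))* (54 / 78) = 2506 / 247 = 10.15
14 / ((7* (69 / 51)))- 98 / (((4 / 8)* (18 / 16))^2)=-574270 / 1863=-308.25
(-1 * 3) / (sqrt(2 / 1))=-3 * sqrt(2) / 2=-2.12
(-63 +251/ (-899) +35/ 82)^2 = 21467941489201/ 5434343524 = 3950.42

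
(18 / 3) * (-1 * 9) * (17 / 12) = -153 / 2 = -76.50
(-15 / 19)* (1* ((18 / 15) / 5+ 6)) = -468 / 95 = -4.93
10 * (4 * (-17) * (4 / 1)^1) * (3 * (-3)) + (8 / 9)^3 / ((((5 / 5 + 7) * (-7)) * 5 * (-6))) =1873821632 / 76545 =24480.00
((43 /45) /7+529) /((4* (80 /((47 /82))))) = 3916933 /4132800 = 0.95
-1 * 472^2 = -222784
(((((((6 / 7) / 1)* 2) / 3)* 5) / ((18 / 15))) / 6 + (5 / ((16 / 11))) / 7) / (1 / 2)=895 / 504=1.78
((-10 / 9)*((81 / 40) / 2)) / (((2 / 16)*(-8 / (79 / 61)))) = 1.46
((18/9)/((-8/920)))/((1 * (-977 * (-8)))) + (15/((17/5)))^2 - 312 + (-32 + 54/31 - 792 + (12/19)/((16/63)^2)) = -11761493796515/10643578688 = -1105.03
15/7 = 2.14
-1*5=-5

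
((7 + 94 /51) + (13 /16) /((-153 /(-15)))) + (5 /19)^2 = 882947 /98192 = 8.99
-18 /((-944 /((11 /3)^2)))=121 /472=0.26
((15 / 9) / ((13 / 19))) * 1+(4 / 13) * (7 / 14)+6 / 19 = 2.91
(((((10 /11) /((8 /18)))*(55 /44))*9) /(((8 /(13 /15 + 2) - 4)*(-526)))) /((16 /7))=609525 /38511616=0.02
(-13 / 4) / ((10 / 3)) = -39 / 40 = -0.98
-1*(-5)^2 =-25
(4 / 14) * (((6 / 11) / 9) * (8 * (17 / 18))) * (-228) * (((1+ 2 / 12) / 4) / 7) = -2584 / 2079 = -1.24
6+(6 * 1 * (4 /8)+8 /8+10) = 20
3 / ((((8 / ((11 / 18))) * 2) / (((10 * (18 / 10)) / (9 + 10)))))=33 / 304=0.11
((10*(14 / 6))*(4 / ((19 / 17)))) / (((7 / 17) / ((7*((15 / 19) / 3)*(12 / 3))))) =1618400 / 1083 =1494.37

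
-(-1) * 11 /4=11 /4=2.75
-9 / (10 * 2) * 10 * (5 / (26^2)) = -45 / 1352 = -0.03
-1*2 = -2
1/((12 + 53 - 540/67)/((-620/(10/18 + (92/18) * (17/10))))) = -1.18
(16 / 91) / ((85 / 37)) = 592 / 7735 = 0.08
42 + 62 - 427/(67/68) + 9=-21465/67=-320.37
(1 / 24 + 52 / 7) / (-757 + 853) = 1255 / 16128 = 0.08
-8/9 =-0.89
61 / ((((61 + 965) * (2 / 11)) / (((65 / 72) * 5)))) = 218075 / 147744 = 1.48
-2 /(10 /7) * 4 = -28 /5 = -5.60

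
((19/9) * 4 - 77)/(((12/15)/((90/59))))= -15425/118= -130.72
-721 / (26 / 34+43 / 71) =-526.15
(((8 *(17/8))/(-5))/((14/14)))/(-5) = 17/25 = 0.68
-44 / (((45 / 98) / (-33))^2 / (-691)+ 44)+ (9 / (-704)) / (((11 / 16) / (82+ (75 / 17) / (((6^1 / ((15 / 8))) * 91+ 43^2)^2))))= -3112958551847179528457 / 1232955748449998759604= -2.52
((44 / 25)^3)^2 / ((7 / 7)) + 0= 29.72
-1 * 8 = -8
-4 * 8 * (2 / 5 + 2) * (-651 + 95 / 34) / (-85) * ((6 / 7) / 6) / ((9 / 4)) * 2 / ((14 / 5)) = -26.56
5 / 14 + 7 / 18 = 47 / 63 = 0.75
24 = 24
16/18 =8/9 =0.89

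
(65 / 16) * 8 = 65 / 2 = 32.50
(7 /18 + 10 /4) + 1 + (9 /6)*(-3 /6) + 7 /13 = 1721 /468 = 3.68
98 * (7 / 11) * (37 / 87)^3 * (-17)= -590715286 / 7243533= -81.55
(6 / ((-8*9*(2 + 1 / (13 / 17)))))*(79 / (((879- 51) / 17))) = -17459 / 427248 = -0.04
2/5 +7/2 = 39/10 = 3.90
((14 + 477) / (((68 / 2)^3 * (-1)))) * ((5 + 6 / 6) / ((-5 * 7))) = 1473 / 687820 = 0.00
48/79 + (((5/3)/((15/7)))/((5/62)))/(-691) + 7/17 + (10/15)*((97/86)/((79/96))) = 3446227259/1795705155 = 1.92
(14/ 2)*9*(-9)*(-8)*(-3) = -13608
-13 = -13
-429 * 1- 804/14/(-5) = -14613/35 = -417.51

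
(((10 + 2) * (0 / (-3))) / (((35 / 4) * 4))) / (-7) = 0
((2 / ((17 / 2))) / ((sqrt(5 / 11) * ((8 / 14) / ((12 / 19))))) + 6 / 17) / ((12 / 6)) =3 / 17 + 42 * sqrt(55) / 1615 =0.37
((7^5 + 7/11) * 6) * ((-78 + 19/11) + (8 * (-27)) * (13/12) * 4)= -12352100040/121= -102083471.40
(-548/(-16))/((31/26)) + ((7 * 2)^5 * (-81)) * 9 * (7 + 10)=-413245673803/62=-6665252803.27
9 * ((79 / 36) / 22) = 79 / 88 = 0.90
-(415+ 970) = -1385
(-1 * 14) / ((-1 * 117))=14 / 117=0.12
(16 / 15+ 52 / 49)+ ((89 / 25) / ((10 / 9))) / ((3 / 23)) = 980927 / 36750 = 26.69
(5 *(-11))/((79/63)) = -3465/79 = -43.86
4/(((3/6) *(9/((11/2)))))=44/9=4.89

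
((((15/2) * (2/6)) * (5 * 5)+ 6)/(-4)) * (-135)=18495/8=2311.88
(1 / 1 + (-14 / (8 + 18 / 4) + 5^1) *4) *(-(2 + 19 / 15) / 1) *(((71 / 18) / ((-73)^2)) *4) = -2873654 / 17985375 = -0.16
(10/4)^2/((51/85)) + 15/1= 305/12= 25.42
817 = 817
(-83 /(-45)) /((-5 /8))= -2.95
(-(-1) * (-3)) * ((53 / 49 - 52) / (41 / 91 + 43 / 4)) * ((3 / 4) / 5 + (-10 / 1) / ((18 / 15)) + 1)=-2795897 / 28539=-97.97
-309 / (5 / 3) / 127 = -927 / 635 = -1.46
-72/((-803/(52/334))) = 1872/134101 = 0.01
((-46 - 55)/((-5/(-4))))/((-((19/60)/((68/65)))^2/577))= 155216360448/305045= 508831.03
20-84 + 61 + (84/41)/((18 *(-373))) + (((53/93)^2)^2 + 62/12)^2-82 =-19581615436088976389119/342307384608298329972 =-57.20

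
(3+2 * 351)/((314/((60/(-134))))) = -10575/10519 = -1.01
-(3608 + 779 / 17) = -62115 / 17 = -3653.82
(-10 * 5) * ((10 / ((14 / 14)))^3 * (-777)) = 38850000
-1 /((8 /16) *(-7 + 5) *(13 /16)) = 16 /13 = 1.23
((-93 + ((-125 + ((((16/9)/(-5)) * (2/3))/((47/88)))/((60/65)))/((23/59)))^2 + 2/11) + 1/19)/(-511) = -7839095143766429/38696612498775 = -202.58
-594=-594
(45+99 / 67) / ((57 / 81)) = 84078 / 1273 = 66.05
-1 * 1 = -1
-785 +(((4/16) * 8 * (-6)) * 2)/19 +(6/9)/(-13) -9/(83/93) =-48980914/61503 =-796.40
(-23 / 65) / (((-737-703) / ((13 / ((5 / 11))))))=253 / 36000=0.01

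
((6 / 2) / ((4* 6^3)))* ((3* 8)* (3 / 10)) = 1 / 40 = 0.02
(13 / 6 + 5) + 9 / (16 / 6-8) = 263 / 48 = 5.48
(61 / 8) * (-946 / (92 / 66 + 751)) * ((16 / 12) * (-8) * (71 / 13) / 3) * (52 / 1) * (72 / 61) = 283709184 / 24829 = 11426.52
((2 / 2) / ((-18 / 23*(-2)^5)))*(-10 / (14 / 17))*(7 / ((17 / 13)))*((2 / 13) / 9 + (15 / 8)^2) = -3042095 / 331776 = -9.17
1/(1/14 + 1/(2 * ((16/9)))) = 224/79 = 2.84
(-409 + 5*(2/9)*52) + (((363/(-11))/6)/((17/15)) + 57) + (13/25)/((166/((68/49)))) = -9304855723/31112550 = -299.07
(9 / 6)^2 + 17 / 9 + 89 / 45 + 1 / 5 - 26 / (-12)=509 / 60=8.48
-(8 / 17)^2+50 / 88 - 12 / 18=-0.32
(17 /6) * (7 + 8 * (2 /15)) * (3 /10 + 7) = 166.85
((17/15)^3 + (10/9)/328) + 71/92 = 14199793/6365250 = 2.23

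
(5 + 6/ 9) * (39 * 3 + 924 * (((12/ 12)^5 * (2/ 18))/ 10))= 32453/ 45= 721.18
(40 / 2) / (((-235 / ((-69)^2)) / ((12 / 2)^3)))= -87521.36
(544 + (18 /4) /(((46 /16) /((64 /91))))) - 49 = 1038339 /2093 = 496.10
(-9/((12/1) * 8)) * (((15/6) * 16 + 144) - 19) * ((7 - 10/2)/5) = -99/16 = -6.19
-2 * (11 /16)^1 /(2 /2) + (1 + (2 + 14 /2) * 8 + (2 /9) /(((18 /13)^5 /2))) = 152443493 /2125764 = 71.71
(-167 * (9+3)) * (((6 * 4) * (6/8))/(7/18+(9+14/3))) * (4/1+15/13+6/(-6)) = -35061984/3289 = -10660.38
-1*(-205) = 205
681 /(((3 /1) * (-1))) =-227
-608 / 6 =-304 / 3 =-101.33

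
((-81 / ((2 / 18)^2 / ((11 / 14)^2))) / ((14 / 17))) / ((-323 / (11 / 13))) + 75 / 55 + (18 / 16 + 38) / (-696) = 73641685813 / 5188991808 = 14.19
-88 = -88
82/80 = 41/40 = 1.02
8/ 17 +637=10837/ 17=637.47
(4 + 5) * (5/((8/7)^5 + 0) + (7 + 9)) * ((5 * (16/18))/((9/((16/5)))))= 608323/2304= 264.03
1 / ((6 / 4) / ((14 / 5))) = 28 / 15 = 1.87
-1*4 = -4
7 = 7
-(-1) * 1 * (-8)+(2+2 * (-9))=-24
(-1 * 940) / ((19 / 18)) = -16920 / 19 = -890.53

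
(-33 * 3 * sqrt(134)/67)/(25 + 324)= -99 * sqrt(134)/23383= -0.05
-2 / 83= -0.02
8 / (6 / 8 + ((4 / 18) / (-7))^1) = 2016 / 181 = 11.14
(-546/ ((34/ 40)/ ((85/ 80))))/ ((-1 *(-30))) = -91/ 4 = -22.75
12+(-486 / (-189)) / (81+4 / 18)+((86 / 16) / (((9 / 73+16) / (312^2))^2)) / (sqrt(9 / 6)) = 61566 / 5117+90473483063808 * sqrt(6) / 1385329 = 159972025.00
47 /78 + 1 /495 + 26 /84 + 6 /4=217487 /90090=2.41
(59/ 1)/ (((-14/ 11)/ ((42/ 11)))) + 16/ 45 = -7949/ 45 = -176.64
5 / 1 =5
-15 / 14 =-1.07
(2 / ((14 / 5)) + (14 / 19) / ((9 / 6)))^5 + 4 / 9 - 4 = -10209121825151 / 10112638401999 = -1.01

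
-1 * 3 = -3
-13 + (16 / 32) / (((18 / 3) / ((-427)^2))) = 182173 / 12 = 15181.08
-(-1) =1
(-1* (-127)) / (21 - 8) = 127 / 13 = 9.77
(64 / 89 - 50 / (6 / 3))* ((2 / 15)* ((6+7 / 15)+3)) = -613724 / 20025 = -30.65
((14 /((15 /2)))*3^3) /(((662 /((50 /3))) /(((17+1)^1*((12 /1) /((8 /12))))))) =136080 /331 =411.12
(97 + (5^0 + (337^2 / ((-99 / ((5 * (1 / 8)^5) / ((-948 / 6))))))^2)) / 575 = 25746044416675883353 / 151060973001847603200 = 0.17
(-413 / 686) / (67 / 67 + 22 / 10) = -295 / 1568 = -0.19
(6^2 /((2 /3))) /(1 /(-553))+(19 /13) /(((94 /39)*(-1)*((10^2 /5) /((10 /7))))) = -39298449 /1316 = -29862.04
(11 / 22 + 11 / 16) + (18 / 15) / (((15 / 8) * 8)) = 507 / 400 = 1.27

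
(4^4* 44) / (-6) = -5632 / 3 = -1877.33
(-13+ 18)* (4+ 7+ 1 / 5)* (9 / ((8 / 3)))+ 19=208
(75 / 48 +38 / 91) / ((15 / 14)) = 961 / 520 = 1.85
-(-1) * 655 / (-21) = -31.19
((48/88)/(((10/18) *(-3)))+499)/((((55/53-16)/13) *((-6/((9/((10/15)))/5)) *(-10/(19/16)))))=-23.15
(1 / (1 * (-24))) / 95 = -1 / 2280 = -0.00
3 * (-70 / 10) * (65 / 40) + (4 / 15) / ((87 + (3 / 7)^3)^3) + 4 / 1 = -3010071040396883 / 99919371975120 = -30.12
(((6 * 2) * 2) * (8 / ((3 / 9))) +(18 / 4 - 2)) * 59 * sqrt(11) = 68263 * sqrt(11) / 2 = 113201.38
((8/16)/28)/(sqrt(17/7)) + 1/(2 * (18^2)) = 1/648 + sqrt(119)/952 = 0.01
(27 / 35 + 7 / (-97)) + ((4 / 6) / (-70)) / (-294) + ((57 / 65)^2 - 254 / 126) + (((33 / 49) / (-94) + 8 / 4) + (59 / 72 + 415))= 198488141060011 / 475688795400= 417.26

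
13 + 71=84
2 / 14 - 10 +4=-41 / 7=-5.86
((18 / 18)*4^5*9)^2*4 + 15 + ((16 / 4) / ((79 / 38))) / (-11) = 295232877139 / 869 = 339738638.83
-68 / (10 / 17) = -578 / 5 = -115.60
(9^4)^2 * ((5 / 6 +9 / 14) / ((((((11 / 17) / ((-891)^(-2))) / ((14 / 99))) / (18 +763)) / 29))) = 396209.77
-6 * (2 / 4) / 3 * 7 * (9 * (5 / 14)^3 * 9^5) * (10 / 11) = -332150625 / 2156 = -154058.73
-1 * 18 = -18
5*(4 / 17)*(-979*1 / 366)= -9790 / 3111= -3.15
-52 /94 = -26 /47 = -0.55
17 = 17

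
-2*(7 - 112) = 210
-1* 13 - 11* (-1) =-2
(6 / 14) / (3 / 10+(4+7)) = 30 / 791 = 0.04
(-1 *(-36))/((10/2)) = 36/5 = 7.20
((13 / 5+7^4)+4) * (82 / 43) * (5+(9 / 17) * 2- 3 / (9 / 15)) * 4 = 71072352 / 3655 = 19445.24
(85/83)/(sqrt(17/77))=5 *sqrt(1309)/83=2.18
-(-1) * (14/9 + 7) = 8.56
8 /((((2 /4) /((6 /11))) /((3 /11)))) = 288 /121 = 2.38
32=32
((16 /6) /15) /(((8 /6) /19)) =38 /15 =2.53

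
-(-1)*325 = 325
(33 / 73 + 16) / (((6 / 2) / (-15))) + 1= -5932 / 73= -81.26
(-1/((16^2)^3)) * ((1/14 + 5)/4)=-71/939524096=-0.00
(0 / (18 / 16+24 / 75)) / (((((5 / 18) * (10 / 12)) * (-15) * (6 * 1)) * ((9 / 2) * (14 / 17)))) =0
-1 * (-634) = 634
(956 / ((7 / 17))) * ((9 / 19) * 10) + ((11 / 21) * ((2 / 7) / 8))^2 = 72244692859 / 6569136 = 10997.59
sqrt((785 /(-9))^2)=785 /9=87.22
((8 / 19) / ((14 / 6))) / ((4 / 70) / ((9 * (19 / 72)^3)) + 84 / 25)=18050 / 370651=0.05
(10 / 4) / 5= 1 / 2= 0.50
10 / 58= 5 / 29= 0.17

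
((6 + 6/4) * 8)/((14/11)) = 330/7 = 47.14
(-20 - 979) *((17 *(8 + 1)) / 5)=-152847 / 5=-30569.40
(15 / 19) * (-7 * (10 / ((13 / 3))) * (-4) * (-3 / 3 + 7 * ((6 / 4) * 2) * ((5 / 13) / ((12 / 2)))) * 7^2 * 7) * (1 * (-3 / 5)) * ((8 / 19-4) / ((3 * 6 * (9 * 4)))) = 1224510 / 61009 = 20.07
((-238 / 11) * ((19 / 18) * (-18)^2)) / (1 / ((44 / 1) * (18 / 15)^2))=-11721024 / 25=-468840.96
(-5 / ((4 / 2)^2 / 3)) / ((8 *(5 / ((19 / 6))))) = -19 / 64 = -0.30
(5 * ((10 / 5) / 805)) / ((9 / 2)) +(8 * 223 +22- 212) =2309710 / 1449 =1594.00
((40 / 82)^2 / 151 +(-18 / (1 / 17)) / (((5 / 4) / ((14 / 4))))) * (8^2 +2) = -71769060264 / 1269155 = -56548.70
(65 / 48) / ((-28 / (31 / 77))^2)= 62465 / 223120128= 0.00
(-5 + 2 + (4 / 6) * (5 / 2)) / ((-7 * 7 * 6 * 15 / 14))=4 / 945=0.00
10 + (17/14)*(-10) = -15/7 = -2.14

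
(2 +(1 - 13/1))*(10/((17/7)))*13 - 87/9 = -27793/51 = -544.96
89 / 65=1.37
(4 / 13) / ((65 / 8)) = 32 / 845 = 0.04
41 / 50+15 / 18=124 / 75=1.65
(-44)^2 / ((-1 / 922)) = -1784992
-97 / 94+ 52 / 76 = -621 / 1786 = -0.35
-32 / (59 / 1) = -32 / 59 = -0.54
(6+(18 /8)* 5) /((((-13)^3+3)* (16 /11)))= -759 /140416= -0.01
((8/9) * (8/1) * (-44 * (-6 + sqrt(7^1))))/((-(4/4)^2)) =-5632/3 + 2816 * sqrt(7)/9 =-1049.51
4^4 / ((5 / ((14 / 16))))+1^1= 229 / 5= 45.80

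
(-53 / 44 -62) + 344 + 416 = 30659 / 44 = 696.80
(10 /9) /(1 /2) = 2.22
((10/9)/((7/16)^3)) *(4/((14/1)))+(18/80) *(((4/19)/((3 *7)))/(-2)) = 31120339/8211420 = 3.79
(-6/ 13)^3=-216/ 2197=-0.10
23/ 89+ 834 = 74249/ 89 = 834.26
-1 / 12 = -0.08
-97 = -97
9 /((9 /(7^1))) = 7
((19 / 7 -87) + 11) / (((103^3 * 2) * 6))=-171 / 30596356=-0.00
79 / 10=7.90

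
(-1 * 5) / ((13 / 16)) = -80 / 13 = -6.15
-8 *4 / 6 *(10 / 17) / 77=-160 / 3927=-0.04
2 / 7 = 0.29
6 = 6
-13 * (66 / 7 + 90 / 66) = -10803 / 77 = -140.30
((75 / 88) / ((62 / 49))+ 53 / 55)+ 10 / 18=538367 / 245520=2.19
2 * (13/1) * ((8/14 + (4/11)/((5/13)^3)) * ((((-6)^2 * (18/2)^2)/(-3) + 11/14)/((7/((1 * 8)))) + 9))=-93998115952/471625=-199306.90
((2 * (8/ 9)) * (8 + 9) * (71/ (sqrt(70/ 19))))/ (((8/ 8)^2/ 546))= 251056 * sqrt(1330)/ 15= 610386.85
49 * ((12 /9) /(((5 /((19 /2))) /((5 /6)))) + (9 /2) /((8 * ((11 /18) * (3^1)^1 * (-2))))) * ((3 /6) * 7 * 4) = 1063643 /792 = 1342.98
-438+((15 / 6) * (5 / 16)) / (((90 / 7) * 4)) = -1009117 / 2304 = -437.98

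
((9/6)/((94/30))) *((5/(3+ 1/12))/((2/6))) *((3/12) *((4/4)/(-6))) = -675/6956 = -0.10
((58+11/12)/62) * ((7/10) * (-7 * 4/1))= -34643/1860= -18.63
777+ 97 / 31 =24184 / 31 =780.13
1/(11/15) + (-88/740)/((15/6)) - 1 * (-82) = 847741/10175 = 83.32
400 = 400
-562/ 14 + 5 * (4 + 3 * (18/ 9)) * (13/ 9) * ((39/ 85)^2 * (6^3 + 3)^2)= 1475103229/ 2023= 729166.20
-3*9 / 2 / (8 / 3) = -81 / 16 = -5.06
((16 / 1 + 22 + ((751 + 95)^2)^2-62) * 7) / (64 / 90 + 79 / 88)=14199553163759040 / 6371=2228779338213.63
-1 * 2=-2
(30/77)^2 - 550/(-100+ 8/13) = 21777575/3830134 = 5.69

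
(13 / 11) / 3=13 / 33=0.39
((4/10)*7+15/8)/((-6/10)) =-187/24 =-7.79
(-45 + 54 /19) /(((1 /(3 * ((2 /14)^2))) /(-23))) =55269 /931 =59.37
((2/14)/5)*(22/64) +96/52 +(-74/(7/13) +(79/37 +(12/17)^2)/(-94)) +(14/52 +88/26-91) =-17927452577/80411360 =-222.95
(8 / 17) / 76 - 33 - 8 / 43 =-460835 / 13889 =-33.18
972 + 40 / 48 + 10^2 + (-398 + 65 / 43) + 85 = 196427 / 258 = 761.34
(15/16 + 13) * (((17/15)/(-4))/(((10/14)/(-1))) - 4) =-241063/4800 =-50.22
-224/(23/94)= -915.48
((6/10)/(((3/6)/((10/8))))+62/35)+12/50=1229/350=3.51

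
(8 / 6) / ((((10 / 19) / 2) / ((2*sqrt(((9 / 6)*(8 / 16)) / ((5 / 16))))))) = 304*sqrt(15) / 75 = 15.70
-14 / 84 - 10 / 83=-143 / 498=-0.29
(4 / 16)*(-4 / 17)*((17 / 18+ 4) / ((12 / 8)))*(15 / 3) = -445 / 459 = -0.97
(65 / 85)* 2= 26 / 17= 1.53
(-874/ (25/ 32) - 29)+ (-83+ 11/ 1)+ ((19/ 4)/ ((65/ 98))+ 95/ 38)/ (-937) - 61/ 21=-1222.64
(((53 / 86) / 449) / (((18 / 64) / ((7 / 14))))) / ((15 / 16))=6784 / 2606445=0.00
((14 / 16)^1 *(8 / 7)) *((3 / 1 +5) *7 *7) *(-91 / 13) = -2744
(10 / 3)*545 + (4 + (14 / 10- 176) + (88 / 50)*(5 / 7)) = 172969 / 105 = 1647.32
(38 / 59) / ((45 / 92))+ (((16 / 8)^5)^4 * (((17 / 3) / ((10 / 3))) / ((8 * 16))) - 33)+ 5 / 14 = 516479897 / 37170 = 13895.07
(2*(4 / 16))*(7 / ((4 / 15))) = 105 / 8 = 13.12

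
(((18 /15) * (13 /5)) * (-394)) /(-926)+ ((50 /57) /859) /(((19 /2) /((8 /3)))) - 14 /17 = 276935662252 /549177576525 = 0.50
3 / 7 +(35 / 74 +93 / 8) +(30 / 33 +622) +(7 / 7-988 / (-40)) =75343017 / 113960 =661.14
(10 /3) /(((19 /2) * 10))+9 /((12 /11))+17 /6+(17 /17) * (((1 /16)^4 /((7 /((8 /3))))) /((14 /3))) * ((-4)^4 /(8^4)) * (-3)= 2713518023 /244056064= 11.12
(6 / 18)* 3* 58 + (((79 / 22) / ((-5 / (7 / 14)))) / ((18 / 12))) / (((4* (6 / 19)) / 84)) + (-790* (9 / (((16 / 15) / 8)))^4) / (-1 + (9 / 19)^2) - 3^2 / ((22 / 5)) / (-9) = 1562979609399251 / 73920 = 21144204672.61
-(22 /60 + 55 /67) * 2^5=-38192 /1005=-38.00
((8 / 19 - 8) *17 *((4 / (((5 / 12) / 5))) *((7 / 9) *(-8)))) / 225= 243712 / 1425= 171.03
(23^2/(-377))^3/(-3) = 0.92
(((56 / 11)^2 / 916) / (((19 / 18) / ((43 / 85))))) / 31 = 606816 / 1387251085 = 0.00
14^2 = 196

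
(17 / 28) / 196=17 / 5488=0.00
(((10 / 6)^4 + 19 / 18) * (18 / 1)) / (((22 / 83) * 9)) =117943 / 1782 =66.19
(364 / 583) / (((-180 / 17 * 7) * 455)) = -17 / 918225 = -0.00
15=15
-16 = -16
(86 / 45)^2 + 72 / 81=9196 / 2025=4.54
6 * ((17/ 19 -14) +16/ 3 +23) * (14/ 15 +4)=128464/ 285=450.75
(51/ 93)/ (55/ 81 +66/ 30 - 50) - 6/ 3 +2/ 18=-10119233/ 5324436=-1.90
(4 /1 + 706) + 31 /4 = 2871 /4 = 717.75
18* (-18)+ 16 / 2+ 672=356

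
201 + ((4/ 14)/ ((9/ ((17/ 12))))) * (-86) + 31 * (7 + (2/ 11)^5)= 12605810309/ 30438639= 414.14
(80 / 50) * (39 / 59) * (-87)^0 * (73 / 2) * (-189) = -2152332 / 295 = -7296.04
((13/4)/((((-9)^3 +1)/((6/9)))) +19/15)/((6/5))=2123/2016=1.05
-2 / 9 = -0.22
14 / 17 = 0.82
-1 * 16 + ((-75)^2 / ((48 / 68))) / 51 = 561 / 4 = 140.25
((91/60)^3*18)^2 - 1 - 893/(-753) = 142541902262291/36144000000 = 3943.72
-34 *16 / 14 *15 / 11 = -4080 / 77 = -52.99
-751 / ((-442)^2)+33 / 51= 125661 / 195364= 0.64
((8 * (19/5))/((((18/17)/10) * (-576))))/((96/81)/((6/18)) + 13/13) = -323/2952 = -0.11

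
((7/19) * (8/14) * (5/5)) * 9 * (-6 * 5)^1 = -1080/19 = -56.84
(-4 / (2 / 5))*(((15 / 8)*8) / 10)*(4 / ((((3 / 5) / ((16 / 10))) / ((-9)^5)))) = 9447840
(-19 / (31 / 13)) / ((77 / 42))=-1482 / 341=-4.35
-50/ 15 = -10/ 3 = -3.33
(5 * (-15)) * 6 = -450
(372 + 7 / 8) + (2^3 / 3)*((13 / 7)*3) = 21713 / 56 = 387.73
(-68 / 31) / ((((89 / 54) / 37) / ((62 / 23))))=-271728 / 2047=-132.74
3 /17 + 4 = 71 /17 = 4.18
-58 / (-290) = 1 / 5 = 0.20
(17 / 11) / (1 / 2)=34 / 11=3.09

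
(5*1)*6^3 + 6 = 1086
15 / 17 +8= 151 / 17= 8.88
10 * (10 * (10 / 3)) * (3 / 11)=1000 / 11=90.91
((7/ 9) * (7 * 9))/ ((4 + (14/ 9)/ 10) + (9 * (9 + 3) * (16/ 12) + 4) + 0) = 2205/ 6847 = 0.32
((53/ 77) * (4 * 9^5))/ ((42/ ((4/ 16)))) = 1043199/ 1078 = 967.72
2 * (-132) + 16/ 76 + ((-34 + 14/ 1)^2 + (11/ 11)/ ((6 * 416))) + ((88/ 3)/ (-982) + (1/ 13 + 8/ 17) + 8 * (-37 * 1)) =-21015766165/ 131949376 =-159.27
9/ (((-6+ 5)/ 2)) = -18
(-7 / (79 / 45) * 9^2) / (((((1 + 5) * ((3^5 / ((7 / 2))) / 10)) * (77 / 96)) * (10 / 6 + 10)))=-720 / 869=-0.83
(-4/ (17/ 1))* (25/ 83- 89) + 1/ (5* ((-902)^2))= 119795054371/ 5739976220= 20.87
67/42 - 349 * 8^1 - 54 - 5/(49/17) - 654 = -1029041/294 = -3500.14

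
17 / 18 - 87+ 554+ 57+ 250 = 13949 / 18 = 774.94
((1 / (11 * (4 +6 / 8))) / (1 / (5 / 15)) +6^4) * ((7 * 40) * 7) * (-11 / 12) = -398172040 / 171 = -2328491.46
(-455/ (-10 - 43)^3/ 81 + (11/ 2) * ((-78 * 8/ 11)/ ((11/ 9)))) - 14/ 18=-33964942652/ 132649407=-256.05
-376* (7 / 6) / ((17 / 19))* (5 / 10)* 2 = -25004 / 51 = -490.27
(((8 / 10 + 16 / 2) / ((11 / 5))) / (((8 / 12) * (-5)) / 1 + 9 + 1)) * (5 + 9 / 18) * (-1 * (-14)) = 231 / 5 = 46.20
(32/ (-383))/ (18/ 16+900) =-256/ 2761047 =-0.00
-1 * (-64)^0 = -1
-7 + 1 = -6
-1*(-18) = 18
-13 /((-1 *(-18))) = -13 /18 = -0.72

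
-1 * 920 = -920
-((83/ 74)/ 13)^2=-6889/ 925444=-0.01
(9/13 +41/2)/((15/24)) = 2204/65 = 33.91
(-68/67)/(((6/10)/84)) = -9520/67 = -142.09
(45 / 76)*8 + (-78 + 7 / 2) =-2651 / 38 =-69.76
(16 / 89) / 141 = 16 / 12549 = 0.00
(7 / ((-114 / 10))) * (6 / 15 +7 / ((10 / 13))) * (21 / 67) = -245 / 134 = -1.83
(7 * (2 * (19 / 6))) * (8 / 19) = 18.67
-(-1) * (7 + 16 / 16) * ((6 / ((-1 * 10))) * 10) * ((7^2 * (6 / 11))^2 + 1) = -4154736 / 121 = -34336.66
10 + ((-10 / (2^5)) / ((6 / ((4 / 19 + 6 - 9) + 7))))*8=8.25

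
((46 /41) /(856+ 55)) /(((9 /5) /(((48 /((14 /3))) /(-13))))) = -1840 /3398941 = -0.00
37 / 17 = 2.18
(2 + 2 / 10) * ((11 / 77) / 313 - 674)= -16244063 / 10955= -1482.80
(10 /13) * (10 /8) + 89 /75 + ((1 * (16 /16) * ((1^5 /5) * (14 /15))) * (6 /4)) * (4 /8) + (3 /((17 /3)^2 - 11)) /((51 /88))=797833 /314925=2.53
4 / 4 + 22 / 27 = 49 / 27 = 1.81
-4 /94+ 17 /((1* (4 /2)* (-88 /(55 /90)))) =-1375 /13536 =-0.10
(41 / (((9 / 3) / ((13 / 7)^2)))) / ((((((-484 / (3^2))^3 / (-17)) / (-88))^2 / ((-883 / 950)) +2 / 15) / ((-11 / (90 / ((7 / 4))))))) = 382836278008899 / 441553653378937232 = 0.00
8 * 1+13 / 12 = 109 / 12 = 9.08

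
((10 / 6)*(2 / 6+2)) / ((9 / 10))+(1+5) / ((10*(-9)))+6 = 4153 / 405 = 10.25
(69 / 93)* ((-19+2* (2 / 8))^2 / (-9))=-31487 / 1116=-28.21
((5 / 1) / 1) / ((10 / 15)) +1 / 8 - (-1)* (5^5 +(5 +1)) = 25109 / 8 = 3138.62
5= 5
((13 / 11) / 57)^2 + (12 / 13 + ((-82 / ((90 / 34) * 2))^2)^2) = 134021355292504918 / 2328552208125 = 57555.66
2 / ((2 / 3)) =3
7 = 7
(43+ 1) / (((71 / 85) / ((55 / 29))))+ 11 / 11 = 207759 / 2059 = 100.90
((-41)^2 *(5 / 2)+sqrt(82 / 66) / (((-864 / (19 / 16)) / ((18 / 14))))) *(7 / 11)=58835 / 22 - 19 *sqrt(1353) / 557568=2674.32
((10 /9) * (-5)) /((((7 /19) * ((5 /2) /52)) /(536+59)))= -1679600 /9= -186622.22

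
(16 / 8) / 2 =1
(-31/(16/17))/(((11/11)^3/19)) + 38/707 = -7078583/11312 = -625.76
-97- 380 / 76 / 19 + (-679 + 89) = -13058 / 19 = -687.26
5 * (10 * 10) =500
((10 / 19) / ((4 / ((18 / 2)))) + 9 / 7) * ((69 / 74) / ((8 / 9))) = 407997 / 157472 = 2.59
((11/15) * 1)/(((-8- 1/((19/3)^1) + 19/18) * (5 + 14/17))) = -0.02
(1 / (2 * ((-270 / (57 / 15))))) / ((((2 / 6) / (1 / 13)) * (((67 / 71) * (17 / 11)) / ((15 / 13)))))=-14839 / 11549460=-0.00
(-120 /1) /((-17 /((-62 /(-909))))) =2480 /5151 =0.48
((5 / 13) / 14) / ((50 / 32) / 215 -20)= -344 / 250341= -0.00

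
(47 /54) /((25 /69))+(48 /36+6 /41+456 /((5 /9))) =15215381 /18450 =824.68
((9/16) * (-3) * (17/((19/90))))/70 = -4131/2128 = -1.94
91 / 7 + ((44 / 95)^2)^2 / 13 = 13768903721 / 1058858125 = 13.00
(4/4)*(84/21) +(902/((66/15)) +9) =218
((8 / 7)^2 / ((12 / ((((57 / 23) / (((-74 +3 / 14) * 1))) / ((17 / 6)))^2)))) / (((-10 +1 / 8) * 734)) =-9980928 / 4729849405427137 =-0.00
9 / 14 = 0.64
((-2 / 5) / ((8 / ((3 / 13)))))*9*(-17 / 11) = 459 / 2860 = 0.16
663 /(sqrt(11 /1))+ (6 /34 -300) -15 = -5352 /17+ 663 * sqrt(11) /11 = -114.92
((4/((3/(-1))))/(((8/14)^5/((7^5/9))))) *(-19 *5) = 26835148655/6912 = 3882399.98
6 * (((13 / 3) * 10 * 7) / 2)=910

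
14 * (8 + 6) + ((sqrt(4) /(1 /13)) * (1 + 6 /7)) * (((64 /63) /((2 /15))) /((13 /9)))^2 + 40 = 541748 /343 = 1579.44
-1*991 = -991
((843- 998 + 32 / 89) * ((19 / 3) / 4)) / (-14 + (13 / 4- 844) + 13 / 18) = 784491 / 2736305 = 0.29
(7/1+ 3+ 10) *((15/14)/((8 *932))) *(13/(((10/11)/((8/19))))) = 2145/123956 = 0.02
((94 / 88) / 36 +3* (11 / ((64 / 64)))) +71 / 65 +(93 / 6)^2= 274.37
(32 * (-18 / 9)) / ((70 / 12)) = -384 / 35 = -10.97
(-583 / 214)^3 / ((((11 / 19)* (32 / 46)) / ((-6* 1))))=23616507387 / 78402752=301.22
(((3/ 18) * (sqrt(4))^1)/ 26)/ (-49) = -1/ 3822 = -0.00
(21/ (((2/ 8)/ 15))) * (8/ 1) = 10080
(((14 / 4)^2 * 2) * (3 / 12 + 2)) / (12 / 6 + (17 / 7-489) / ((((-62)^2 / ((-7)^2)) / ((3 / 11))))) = 178.72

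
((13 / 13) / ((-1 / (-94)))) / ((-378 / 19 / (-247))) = 220571 / 189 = 1167.04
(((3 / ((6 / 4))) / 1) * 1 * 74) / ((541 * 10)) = 74 / 2705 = 0.03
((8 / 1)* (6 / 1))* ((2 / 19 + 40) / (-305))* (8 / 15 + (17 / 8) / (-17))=-74676 / 28975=-2.58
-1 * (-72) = 72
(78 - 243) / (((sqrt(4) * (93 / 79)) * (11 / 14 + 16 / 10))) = -152075 / 5177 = -29.38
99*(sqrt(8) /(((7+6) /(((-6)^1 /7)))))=-1188*sqrt(2) /91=-18.46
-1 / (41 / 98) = -98 / 41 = -2.39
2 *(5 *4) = 40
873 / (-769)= -873 / 769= -1.14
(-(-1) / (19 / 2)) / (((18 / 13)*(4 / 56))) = 182 / 171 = 1.06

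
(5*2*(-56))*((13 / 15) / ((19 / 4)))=-5824 / 57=-102.18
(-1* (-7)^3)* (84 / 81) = 355.70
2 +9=11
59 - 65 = -6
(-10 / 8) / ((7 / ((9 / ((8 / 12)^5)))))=-10935 / 896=-12.20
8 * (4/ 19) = 32/ 19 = 1.68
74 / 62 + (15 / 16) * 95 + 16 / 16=91.26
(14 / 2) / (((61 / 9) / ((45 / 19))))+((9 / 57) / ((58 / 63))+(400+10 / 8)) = 403.87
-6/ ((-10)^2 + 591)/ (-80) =0.00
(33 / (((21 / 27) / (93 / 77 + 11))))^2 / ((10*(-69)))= -388.81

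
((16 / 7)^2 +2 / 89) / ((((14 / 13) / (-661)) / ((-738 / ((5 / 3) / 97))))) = 21113398666854 / 152635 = 138326063.27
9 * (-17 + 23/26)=-3771/26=-145.04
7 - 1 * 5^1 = 2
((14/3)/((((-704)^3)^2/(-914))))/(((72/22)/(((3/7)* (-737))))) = 30619/9055096730025984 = 0.00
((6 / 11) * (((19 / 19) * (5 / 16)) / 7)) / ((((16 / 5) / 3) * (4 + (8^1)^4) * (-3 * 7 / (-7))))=3 / 1616384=0.00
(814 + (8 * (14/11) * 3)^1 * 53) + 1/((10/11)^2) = 2677531/1100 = 2434.12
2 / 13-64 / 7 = -8.99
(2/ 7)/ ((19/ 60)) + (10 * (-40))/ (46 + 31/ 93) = -142920/ 18487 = -7.73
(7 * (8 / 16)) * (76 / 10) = 133 / 5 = 26.60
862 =862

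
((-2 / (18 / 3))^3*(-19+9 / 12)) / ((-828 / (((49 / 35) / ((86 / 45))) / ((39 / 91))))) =-3577 / 2563488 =-0.00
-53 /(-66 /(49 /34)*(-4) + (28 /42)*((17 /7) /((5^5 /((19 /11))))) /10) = -1339078125 /4628252261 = -0.29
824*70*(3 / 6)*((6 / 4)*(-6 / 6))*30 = -1297800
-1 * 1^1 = -1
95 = 95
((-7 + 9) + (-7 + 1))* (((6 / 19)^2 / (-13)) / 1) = 144 / 4693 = 0.03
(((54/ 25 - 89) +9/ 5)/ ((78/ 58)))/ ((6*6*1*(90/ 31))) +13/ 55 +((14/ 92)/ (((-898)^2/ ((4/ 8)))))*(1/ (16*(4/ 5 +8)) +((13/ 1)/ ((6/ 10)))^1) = -7603228177892591/ 20623995190656000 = -0.37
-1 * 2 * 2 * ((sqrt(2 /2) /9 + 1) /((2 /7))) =-140 /9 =-15.56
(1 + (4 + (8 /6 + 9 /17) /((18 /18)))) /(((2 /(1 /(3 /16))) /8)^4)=5872025600 /4131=1421453.79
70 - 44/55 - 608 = -2694/5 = -538.80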